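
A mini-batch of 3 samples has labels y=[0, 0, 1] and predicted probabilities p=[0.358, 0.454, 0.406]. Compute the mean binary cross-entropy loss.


L[0] = -ln(1-0.358) = -ln(0.642) = 0.4432
L[1] = -ln(1-0.454) = -ln(0.546) = 0.6051
L[2] = -ln(0.406) = 0.9014
mean = (0.4432 + 0.6051 + 0.9014)/3 = 0.6499

0.6499


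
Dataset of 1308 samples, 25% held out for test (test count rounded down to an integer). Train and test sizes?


Test = ⌊1308·25/100⌋ = 327
Train = 1308 - 327 = 981

Train: 981, Test: 327


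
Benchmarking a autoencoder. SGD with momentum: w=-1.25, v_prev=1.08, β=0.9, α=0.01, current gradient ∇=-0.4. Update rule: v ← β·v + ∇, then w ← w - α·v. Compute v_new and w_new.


v_new = 0.9·1.08 - 0.4 = 0.972 - 0.4 = 0.572
w_new = -1.25 - 0.01·0.572 = -1.25 - 0.00572 = -1.25572

v_new=0.572, w_new=-1.25572


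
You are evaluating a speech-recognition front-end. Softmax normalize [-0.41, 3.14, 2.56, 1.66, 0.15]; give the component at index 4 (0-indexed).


Exponentials: e^-0.41=0.6637, e^3.14=23.1039, e^2.56=12.9358, e^1.66=5.2593, e^0.15=1.1618
Sum = 43.1245
Softmax = [0.0154, 0.5357, 0.3, 0.122, 0.0269]
p[4] = 1.1618/43.1245 = 0.0269

0.0269


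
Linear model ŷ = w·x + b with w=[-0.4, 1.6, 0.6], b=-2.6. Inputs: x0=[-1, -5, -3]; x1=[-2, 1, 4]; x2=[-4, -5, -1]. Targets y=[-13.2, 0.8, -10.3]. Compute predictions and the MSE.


ŷ0 = (-0.4)·(-1) + (1.6)·(-5) + (0.6)·(-3) - 2.6 = -12.0
ŷ1 = (-0.4)·(-2) + (1.6)·(1) + (0.6)·(4) - 2.6 = 2.2
ŷ2 = (-0.4)·(-4) + (1.6)·(-5) + (0.6)·(-1) - 2.6 = -9.6
errors² = [1.44, 1.96, 0.49]
MSE = 3.8900/3 = 1.2967

1.2967


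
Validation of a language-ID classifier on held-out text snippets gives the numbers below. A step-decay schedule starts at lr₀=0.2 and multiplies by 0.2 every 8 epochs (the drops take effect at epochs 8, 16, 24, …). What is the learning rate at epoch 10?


n_drops = ⌊10/8⌋ = 1
lr = 0.2·0.2^1 = 0.2·0.2 = 0.04

0.04


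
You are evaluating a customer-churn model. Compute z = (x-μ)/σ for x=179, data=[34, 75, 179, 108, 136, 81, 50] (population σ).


μ = 94.7143, σ = 46.6712
z = (179 - 94.7143)/46.6712 = 1.8059

1.8059


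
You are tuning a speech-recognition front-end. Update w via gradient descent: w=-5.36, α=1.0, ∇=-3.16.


w_new = w - α·∇
= -5.36 - 1.0·-3.16
= -5.36 + 3.16
= -2.2

-2.2


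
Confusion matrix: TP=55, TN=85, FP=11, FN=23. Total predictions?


Total = TP + TN + FP + FN
= 55 + 85 + 11 + 23
= 174
(Predicted positive: 66, predicted negative: 108)

174


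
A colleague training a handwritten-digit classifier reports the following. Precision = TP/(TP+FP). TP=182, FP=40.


Precision = TP/(TP+FP)
= 182/(182+40)
= 182/222 = 81.98%

81.98%


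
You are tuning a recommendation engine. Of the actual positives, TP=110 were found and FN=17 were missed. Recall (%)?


Recall = TP/(TP+FN)
= 110/(110+17)
= 110/127 = 86.61%

86.61%


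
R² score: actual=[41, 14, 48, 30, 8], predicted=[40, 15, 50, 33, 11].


ȳ = 28.2
SS_res = Σ(y-ŷ)² = 24
SS_tot = Σ(y-ȳ)² = 1168.8
R² = 1 - SS_res/SS_tot = 1 - 0.0205 = 0.9795

0.9795


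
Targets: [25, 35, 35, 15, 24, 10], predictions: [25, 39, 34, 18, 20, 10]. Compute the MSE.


Squared errors: (25-25)²=0, (35-39)²=16, (35-34)²=1, (15-18)²=9, (24-20)²=16, (10-10)²=0
Sum = 42
MSE = 42/6 = 7

7


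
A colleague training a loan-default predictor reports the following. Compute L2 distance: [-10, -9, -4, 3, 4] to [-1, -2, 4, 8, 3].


d = √((-10+ 1)² + (-9+ 2)² + (-4-4)² + (3-8)² + (4-3)²)
  = √(81 + 49 + 64 + 25 + 1)
  = √220 = 14.8324

14.8324


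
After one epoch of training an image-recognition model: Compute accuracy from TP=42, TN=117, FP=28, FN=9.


Accuracy = (TP+TN)/(TP+TN+FP+FN)
= (42+117)/(196)
= 159/196 = 81.12%

81.12%


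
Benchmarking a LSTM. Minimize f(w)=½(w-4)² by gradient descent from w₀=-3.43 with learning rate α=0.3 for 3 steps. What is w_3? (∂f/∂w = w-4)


step 1: grad = -3.43-4 = -7.43; w = -3.43 - 0.3·(-7.43) = -1.201
step 2: grad = -1.201-4 = -5.201; w = -1.201 - 0.3·(-5.201) = 0.3593
step 3: grad = 0.3593-4 = -3.6407; w = 0.3593 - 0.3·(-3.6407) = 1.45151

1.45151


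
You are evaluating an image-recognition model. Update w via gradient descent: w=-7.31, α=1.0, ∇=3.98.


w_new = w - α·∇
= -7.31 - 1.0·3.98
= -7.31 - 3.98
= -11.29

-11.29


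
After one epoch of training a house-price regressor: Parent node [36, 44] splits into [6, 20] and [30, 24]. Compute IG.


Parent = [36, 44], H_parent = 0.9928
H_left = 0.7793 (n=26), H_right = 0.9911 (n=54)
H_children = (26/80)·0.7793 + (54/80)·0.9911 = 0.9223
IG = 0.9928 - 0.9223 = 0.0705

0.0705


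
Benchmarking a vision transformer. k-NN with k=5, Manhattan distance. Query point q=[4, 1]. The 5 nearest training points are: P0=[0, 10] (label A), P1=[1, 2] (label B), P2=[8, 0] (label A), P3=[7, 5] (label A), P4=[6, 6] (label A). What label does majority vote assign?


d(q,P0) = 13  (label A)
d(q,P1) = 4  (label B)
d(q,P2) = 5  (label A)
d(q,P3) = 7  (label A)
d(q,P4) = 7  (label A)
Votes: A=4, B=1
Majority → A

A


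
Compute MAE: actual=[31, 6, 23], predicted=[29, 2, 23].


Absolute errors: |31-29|=2, |6-2|=4, |23-23|=0
Sum = 6
MAE = 6/3 = 2

2


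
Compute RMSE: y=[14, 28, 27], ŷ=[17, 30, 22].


MSE = 38/3 = 12.6667
RMSE = √(38/3) = 3.559

3.559


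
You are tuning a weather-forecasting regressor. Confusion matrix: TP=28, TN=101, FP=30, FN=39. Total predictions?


Total = TP + TN + FP + FN
= 28 + 101 + 30 + 39
= 198
(Predicted positive: 58, predicted negative: 140)

198


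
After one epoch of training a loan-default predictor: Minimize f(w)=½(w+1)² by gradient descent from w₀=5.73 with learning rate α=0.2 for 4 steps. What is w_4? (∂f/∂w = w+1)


step 1: grad = 5.73+1 = 6.73; w = 5.73 - 0.2·(6.73) = 4.384
step 2: grad = 4.384+1 = 5.384; w = 4.384 - 0.2·(5.384) = 3.3072
step 3: grad = 3.3072+1 = 4.3072; w = 3.3072 - 0.2·(4.3072) = 2.44576
step 4: grad = 2.44576+1 = 3.44576; w = 2.44576 - 0.2·(3.44576) = 1.756608

1.756608


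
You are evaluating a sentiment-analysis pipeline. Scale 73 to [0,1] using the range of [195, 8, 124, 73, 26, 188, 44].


min=8, max=195
(73-8)/(195-8) = 65/187 = 0.3476

0.3476


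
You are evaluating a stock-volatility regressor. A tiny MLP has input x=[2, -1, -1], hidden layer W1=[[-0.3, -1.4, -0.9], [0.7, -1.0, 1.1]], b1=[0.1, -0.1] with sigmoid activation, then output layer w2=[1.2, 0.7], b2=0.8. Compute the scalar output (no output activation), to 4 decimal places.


z1[0] = (-0.3)·(2) + (-1.4)·(-1) + (-0.9)·(-1) + 0.1 = 1.8
z1[1] = (0.7)·(2) + (-1.0)·(-1) + (1.1)·(-1) - 0.1 = 1.2
h = sigmoid(z1) = [0.8581, 0.7685]
output = (1.2)·(0.8581) + (0.7)·(0.7685) + 0.8 = 2.3677

2.3677


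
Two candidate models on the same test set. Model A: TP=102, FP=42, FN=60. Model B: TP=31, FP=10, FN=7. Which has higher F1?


Model A: P=102/144=0.7083, R=102/162=0.6296, F1=2PR/(P+R)=2TP/(2TP+FP+FN)=204/306=0.6667
Model B: P=31/41=0.7561, R=31/38=0.8158, F1=2PR/(P+R)=2TP/(2TP+FP+FN)=62/79=0.7848
0.6667 < 0.7848 → Model B

Model B


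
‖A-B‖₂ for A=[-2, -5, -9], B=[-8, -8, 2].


d = √((-2+ 8)² + (-5+ 8)² + (-9-2)²)
  = √(36 + 9 + 121)
  = √166 = 12.8841

12.8841


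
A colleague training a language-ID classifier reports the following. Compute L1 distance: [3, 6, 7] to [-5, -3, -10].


d = |3+ 5| + |6+ 3| + |7+ 10|
  = 8 + 9 + 17
  = 34

34


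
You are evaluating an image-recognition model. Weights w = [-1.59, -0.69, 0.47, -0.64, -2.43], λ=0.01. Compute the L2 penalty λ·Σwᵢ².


‖w‖₂² = (-1.59)² + (-0.69)² + (0.47)² + (-0.64)² + (-2.43)²
     = 2.5281 + 0.4761 + 0.2209 + 0.4096 + 5.9049
     = 9.5396
λ·‖w‖₂² = 0.01·9.5396 = 0.095396

0.095396


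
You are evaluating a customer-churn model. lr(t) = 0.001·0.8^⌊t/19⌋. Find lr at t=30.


n_drops = ⌊30/19⌋ = 1
lr = 0.001·0.8^1 = 0.001·0.8 = 0.0008

0.0008


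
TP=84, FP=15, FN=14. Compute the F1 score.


Precision = 84/99 = 0.8485
Recall = 84/98 = 0.8571
F1 = 2·P·R/(P+R) = 2·TP/(2·TP+FP+FN) = 168/(168+15+14) = 168/197 = 0.8528

0.8528


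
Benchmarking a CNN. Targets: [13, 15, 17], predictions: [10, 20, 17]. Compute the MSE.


Squared errors: (13-10)²=9, (15-20)²=25, (17-17)²=0
Sum = 34
MSE = 34/3 = 34/3

34/3


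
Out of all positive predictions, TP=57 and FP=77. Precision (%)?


Precision = TP/(TP+FP)
= 57/(57+77)
= 57/134 = 42.54%

42.54%


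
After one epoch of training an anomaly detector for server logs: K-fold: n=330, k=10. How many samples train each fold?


Fold size = 330/10 = 33
Training per fold = 330 - 33 = 297

297


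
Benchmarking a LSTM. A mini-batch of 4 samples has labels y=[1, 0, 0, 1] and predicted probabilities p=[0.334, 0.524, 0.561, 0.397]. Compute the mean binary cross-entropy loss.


L[0] = -ln(0.334) = 1.0966
L[1] = -ln(1-0.524) = -ln(0.476) = 0.7423
L[2] = -ln(1-0.561) = -ln(0.439) = 0.8233
L[3] = -ln(0.397) = 0.9238
mean = (1.0966 + 0.7423 + 0.8233 + 0.9238)/4 = 0.8965

0.8965


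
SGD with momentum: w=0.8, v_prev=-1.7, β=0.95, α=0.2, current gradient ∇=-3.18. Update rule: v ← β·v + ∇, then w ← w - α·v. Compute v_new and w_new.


v_new = 0.95·-1.7 - 3.18 = -1.615 - 3.18 = -4.795
w_new = 0.8 - 0.2·-4.795 = 0.8 + 0.959 = 1.759

v_new=-4.795, w_new=1.759


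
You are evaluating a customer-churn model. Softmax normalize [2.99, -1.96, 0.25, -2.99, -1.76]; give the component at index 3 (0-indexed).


Exponentials: e^2.99=19.8857, e^-1.96=0.1409, e^0.25=1.284, e^-2.99=0.0503, e^-1.76=0.172
Sum = 21.5329
Softmax = [0.9235, 0.0065, 0.0596, 0.0023, 0.008]
p[3] = 0.0503/21.5329 = 0.0023

0.0023


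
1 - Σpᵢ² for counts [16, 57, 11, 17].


Probabilities: [16/101, 57/101, 11/101, 17/101] ≈ [0.1584, 0.5644, 0.1089, 0.1683]
Σpᵢ² = (256 + 3249 + 121 + 289)/101² = 3915/10201
Gini = 1 - Σpᵢ² = 1 - 3915/10201 = 0.6162

0.6162


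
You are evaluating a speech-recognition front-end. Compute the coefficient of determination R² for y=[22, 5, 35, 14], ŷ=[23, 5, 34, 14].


ȳ = 19
SS_res = Σ(y-ŷ)² = 2
SS_tot = Σ(y-ȳ)² = 486
R² = 1 - SS_res/SS_tot = 1 - 0.0041 = 0.9959

0.9959


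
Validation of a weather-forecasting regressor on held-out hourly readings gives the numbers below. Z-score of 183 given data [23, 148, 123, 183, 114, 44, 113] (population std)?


μ = 106.8571, σ = 51.8554
z = (183 - 106.8571)/51.8554 = 1.4684

1.4684


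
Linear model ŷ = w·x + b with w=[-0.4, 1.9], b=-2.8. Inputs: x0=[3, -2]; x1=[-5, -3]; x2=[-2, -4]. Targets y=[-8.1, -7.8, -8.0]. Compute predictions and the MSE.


ŷ0 = (-0.4)·(3) + (1.9)·(-2) - 2.8 = -7.8
ŷ1 = (-0.4)·(-5) + (1.9)·(-3) - 2.8 = -6.5
ŷ2 = (-0.4)·(-2) + (1.9)·(-4) - 2.8 = -9.6
errors² = [0.09, 1.69, 2.56]
MSE = 4.3400/3 = 1.4467

1.4467


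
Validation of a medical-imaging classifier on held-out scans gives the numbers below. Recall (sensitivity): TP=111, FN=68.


Recall = TP/(TP+FN)
= 111/(111+68)
= 111/179 = 62.01%

62.01%


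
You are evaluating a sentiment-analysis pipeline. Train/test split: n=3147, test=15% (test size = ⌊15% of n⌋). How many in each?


Test = ⌊3147·15/100⌋ = 472
Train = 3147 - 472 = 2675

Train: 2675, Test: 472


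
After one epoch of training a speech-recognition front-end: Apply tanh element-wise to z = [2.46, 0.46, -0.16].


tanh(2.46) = 0.9855
tanh(0.46) = 0.4301
tanh(-0.16) = -0.1586
result = [0.9855, 0.4301, -0.1586]

[0.9855, 0.4301, -0.1586]


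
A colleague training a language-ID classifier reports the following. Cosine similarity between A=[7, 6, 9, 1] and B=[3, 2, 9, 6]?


A·B = 7·3 + 6·2 + 9·9 + 1·6 = 120
‖A‖ = √167 = 12.9228, ‖B‖ = √130 = 11.4018
cos = 120/(√167·√130) = 120/√21710 = 0.8144

0.8144


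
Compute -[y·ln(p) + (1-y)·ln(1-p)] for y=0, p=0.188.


BCE = -[y·ln(p) + (1-y)·ln(1-p)]
= -0 - 1·ln(1-0.188)
= -ln(0.812) = 0.2083

0.2083


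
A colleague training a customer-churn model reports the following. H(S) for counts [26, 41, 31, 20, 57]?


Probabilities: [26/175, 41/175, 31/175, 20/175, 57/175] ≈ [0.1486, 0.2343, 0.1771, 0.1143, 0.3257]
H = -((26/175)·log₂(26/175) + (41/175)·log₂(41/175) + (31/175)·log₂(31/175) + (20/175)·log₂(20/175) + (57/175)·log₂(57/175))
  = 2.2263 bits

2.2263 bits


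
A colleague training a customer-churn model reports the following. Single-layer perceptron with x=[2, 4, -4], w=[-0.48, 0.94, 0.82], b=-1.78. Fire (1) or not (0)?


z = (2)·(-0.48) + (4)·(0.94) + (-4)·(0.82) - 1.78
  = -2.26
step(z) = 0 (z<0)

0


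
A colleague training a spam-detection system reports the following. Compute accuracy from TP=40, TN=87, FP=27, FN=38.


Accuracy = (TP+TN)/(TP+TN+FP+FN)
= (40+87)/(192)
= 127/192 = 66.15%

66.15%


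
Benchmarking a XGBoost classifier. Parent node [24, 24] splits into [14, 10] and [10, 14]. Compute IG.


Parent = [24, 24], H_parent = 1
H_left = 0.9799 (n=24), H_right = 0.9799 (n=24)
H_children = (24/48)·0.9799 + (24/48)·0.9799 = 0.9799
IG = 1 - 0.9799 = 0.0201

0.0201


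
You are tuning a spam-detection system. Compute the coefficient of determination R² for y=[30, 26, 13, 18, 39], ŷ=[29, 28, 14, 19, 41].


ȳ = 25.2
SS_res = Σ(y-ŷ)² = 11
SS_tot = Σ(y-ȳ)² = 414.8
R² = 1 - SS_res/SS_tot = 1 - 0.0265 = 0.9735

0.9735


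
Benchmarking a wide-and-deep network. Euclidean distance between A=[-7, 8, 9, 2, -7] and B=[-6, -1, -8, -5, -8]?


d = √((-7+ 6)² + (8+ 1)² + (9+ 8)² + (2+ 5)² + (-7+ 8)²)
  = √(1 + 81 + 289 + 49 + 1)
  = √421 = 20.5183

20.5183


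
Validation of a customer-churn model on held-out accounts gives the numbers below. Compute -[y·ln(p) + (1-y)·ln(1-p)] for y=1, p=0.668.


BCE = -[y·ln(p) + (1-y)·ln(1-p)]
= -1·ln(0.668) - 0
= -ln(0.668) = 0.4035

0.4035


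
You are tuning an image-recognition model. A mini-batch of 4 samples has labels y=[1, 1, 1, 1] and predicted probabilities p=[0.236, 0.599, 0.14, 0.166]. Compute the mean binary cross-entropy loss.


L[0] = -ln(0.236) = 1.4439
L[1] = -ln(0.599) = 0.5125
L[2] = -ln(0.14) = 1.9661
L[3] = -ln(0.166) = 1.7958
mean = (1.4439 + 0.5125 + 1.9661 + 1.7958)/4 = 1.4296

1.4296


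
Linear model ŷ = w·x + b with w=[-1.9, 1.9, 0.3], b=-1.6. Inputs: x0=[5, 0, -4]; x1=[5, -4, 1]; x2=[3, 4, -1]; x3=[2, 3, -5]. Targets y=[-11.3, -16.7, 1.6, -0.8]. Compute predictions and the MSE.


ŷ0 = (-1.9)·(5) + (1.9)·(0) + (0.3)·(-4) - 1.6 = -12.3
ŷ1 = (-1.9)·(5) + (1.9)·(-4) + (0.3)·(1) - 1.6 = -18.4
ŷ2 = (-1.9)·(3) + (1.9)·(4) + (0.3)·(-1) - 1.6 = 0.0
ŷ3 = (-1.9)·(2) + (1.9)·(3) + (0.3)·(-5) - 1.6 = -1.2
errors² = [1.0, 2.89, 2.56, 0.16]
MSE = 6.6100/4 = 1.6525

1.6525


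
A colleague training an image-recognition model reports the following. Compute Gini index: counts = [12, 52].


Probabilities: [12/64, 52/64] ≈ [0.1875, 0.8125]
Σpᵢ² = (144 + 2704)/64² = 2848/4096
Gini = 1 - Σpᵢ² = 1 - 2848/4096 = 0.3047

0.3047


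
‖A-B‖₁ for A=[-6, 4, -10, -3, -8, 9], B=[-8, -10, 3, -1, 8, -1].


d = |-6+ 8| + |4+ 10| + |-10-3| + |-3+ 1| + |-8-8| + |9+ 1|
  = 2 + 14 + 13 + 2 + 16 + 10
  = 57

57


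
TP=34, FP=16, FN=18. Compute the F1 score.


Precision = 34/50 = 0.68
Recall = 34/52 = 0.6538
F1 = 2·P·R/(P+R) = 2·TP/(2·TP+FP+FN) = 68/(68+16+18) = 68/102 = 0.6667

0.6667


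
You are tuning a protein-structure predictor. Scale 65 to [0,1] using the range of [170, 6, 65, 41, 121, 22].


min=6, max=170
(65-6)/(170-6) = 59/164 = 0.3598

0.3598


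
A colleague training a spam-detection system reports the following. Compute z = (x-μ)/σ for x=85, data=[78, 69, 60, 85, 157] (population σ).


μ = 89.8, σ = 34.6376
z = (85 - 89.8)/34.6376 = -0.1386

-0.1386


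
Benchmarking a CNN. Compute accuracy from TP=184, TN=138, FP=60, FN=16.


Accuracy = (TP+TN)/(TP+TN+FP+FN)
= (184+138)/(398)
= 322/398 = 80.9%

80.9%


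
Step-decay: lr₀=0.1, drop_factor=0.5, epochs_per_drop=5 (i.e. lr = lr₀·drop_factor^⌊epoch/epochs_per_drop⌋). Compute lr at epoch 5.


n_drops = ⌊5/5⌋ = 1
lr = 0.1·0.5^1 = 0.1·0.5 = 0.05

0.05


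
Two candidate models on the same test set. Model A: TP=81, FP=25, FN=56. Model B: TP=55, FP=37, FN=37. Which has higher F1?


Model A: P=81/106=0.7642, R=81/137=0.5912, F1=2PR/(P+R)=2TP/(2TP+FP+FN)=162/243=0.6667
Model B: P=55/92=0.5978, R=55/92=0.5978, F1=2PR/(P+R)=2TP/(2TP+FP+FN)=110/184=0.5978
0.6667 > 0.5978 → Model A

Model A


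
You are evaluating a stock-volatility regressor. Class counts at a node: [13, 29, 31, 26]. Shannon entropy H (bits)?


Probabilities: [13/99, 29/99, 31/99, 26/99] ≈ [0.1313, 0.2929, 0.3131, 0.2626]
H = -((13/99)·log₂(13/99) + (29/99)·log₂(29/99) + (31/99)·log₂(31/99) + (26/99)·log₂(26/99))
  = 1.9346 bits

1.9346 bits


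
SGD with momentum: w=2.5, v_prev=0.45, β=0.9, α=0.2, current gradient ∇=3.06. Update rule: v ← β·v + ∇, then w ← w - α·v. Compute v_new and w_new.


v_new = 0.9·0.45 + 3.06 = 0.405 + 3.06 = 3.465
w_new = 2.5 - 0.2·3.465 = 2.5 - 0.693 = 1.807

v_new=3.465, w_new=1.807


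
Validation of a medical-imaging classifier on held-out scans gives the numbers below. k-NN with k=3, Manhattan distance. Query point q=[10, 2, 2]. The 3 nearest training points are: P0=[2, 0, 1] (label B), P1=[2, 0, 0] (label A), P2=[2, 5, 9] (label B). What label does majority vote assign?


d(q,P0) = 11  (label B)
d(q,P1) = 12  (label A)
d(q,P2) = 18  (label B)
Votes: A=1, B=2
Majority → B

B


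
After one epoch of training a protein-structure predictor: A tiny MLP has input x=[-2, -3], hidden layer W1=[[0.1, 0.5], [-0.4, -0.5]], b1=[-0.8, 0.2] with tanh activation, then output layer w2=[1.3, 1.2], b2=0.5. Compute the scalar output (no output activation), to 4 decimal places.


z1[0] = (0.1)·(-2) + (0.5)·(-3) - 0.8 = -2.5
z1[1] = (-0.4)·(-2) + (-0.5)·(-3) + 0.2 = 2.5
h = tanh(z1) = [-0.9866, 0.9866]
output = (1.3)·(-0.9866) + (1.2)·(0.9866) + 0.5 = 0.4013

0.4013


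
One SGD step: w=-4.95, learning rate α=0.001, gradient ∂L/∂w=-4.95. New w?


w_new = w - α·∇
= -4.95 - 0.001·-4.95
= -4.95 + 0.00495
= -4.94505

-4.94505


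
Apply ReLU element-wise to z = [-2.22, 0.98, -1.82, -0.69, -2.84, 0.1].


ReLU(-2.22) = max(0, -2.22) = 0.0
ReLU(0.98) = max(0, 0.98) = 0.98
ReLU(-1.82) = max(0, -1.82) = 0.0
ReLU(-0.69) = max(0, -0.69) = 0.0
ReLU(-2.84) = max(0, -2.84) = 0.0
ReLU(0.1) = max(0, 0.1) = 0.1
result = [0.0, 0.98, 0.0, 0.0, 0.0, 0.1]

[0.0, 0.98, 0.0, 0.0, 0.0, 0.1]


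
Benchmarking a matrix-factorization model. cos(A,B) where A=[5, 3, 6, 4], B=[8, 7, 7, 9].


A·B = 5·8 + 3·7 + 6·7 + 4·9 = 139
‖A‖ = √86 = 9.2736, ‖B‖ = √243 = 15.5885
cos = 139/(√86·√243) = 139/√20898 = 0.9615

0.9615


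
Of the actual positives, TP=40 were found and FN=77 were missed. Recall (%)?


Recall = TP/(TP+FN)
= 40/(40+77)
= 40/117 = 34.19%

34.19%


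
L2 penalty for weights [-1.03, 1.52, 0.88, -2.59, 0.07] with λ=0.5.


‖w‖₂² = (-1.03)² + (1.52)² + (0.88)² + (-2.59)² + (0.07)²
     = 1.0609 + 2.3104 + 0.7744 + 6.7081 + 0.0049
     = 10.8587
λ·‖w‖₂² = 0.5·10.8587 = 5.42935

5.42935


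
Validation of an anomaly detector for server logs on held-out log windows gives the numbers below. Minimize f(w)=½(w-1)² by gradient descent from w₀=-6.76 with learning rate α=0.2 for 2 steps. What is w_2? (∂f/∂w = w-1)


step 1: grad = -6.76-1 = -7.76; w = -6.76 - 0.2·(-7.76) = -5.208
step 2: grad = -5.208-1 = -6.208; w = -5.208 - 0.2·(-6.208) = -3.9664

-3.9664


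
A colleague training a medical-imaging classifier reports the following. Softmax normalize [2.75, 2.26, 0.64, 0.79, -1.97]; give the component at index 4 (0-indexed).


Exponentials: e^2.75=15.6426, e^2.26=9.5831, e^0.64=1.8965, e^0.79=2.2034, e^-1.97=0.1395
Sum = 29.4651
Softmax = [0.5309, 0.3252, 0.0644, 0.0748, 0.0047]
p[4] = 0.1395/29.4651 = 0.0047

0.0047


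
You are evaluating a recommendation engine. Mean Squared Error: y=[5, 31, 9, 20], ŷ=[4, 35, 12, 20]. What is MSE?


Squared errors: (5-4)²=1, (31-35)²=16, (9-12)²=9, (20-20)²=0
Sum = 26
MSE = 26/4 = 13/2

13/2


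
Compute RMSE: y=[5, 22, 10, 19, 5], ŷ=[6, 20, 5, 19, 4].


MSE = 31/5 = 6.2
RMSE = √(31/5) = 2.49

2.49


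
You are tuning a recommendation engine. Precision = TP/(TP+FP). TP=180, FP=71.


Precision = TP/(TP+FP)
= 180/(180+71)
= 180/251 = 71.71%

71.71%


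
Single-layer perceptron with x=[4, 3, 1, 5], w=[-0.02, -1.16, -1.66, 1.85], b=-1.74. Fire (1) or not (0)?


z = (4)·(-0.02) + (3)·(-1.16) + (1)·(-1.66) + (5)·(1.85) - 1.74
  = 2.29
step(z) = 1 (z≥0)

1


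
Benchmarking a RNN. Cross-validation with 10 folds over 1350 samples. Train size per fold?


Fold size = 1350/10 = 135
Training per fold = 1350 - 135 = 1215

1215


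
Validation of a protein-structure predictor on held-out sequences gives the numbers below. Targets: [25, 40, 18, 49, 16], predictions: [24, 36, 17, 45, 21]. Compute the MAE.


Absolute errors: |25-24|=1, |40-36|=4, |18-17|=1, |49-45|=4, |16-21|=5
Sum = 15
MAE = 15/5 = 3

3


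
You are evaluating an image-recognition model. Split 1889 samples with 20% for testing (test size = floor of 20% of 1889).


Test = ⌊1889·20/100⌋ = 377
Train = 1889 - 377 = 1512

Train: 1512, Test: 377


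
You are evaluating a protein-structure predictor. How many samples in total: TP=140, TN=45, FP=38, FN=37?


Total = TP + TN + FP + FN
= 140 + 45 + 38 + 37
= 260
(Predicted positive: 178, predicted negative: 82)

260


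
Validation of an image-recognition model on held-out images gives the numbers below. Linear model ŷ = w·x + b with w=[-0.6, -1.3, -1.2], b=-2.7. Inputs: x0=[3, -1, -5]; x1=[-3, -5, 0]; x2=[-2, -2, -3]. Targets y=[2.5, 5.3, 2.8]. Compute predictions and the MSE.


ŷ0 = (-0.6)·(3) + (-1.3)·(-1) + (-1.2)·(-5) - 2.7 = 2.8
ŷ1 = (-0.6)·(-3) + (-1.3)·(-5) + (-1.2)·(0) - 2.7 = 5.6
ŷ2 = (-0.6)·(-2) + (-1.3)·(-2) + (-1.2)·(-3) - 2.7 = 4.7
errors² = [0.09, 0.09, 3.61]
MSE = 3.7900/3 = 1.2633

1.2633


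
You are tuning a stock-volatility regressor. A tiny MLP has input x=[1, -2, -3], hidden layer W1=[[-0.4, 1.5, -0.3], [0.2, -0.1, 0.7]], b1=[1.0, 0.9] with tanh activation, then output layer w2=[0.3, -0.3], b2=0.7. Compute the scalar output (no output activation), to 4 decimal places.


z1[0] = (-0.4)·(1) + (1.5)·(-2) + (-0.3)·(-3) + 1.0 = -1.5
z1[1] = (0.2)·(1) + (-0.1)·(-2) + (0.7)·(-3) + 0.9 = -0.8
h = tanh(z1) = [-0.9051, -0.664]
output = (0.3)·(-0.9051) + (-0.3)·(-0.664) + 0.7 = 0.6277

0.6277


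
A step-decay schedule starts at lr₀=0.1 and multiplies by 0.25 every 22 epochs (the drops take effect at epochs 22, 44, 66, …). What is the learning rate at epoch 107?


n_drops = ⌊107/22⌋ = 4
lr = 0.1·0.25^4 = 0.1·0.00390625 = 0.000390625

0.000390625


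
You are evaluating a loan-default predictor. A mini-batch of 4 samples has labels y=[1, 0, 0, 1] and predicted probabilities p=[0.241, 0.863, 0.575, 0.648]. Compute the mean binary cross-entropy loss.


L[0] = -ln(0.241) = 1.423
L[1] = -ln(1-0.863) = -ln(0.137) = 1.9878
L[2] = -ln(1-0.575) = -ln(0.425) = 0.8557
L[3] = -ln(0.648) = 0.4339
mean = (1.423 + 1.9878 + 0.8557 + 0.4339)/4 = 1.1751

1.1751


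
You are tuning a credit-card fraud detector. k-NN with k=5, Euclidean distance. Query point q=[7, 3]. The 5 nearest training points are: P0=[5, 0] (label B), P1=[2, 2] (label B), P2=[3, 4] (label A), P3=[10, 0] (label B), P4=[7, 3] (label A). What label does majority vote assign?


d(q,P0) = 3.6056  (label B)
d(q,P1) = 5.099  (label B)
d(q,P2) = 4.1231  (label A)
d(q,P3) = 4.2426  (label B)
d(q,P4) = 0.0  (label A)
Votes: A=2, B=3
Majority → B

B


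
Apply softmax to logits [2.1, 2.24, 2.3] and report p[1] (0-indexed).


Exponentials: e^2.1=8.1662, e^2.24=9.3933, e^2.3=9.9742
Sum = 27.5337
Softmax = [0.2966, 0.3412, 0.3623]
p[1] = 9.3933/27.5337 = 0.3412

0.3412


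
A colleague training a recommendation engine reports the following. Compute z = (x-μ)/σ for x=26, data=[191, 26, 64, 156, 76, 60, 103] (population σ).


μ = 96.5714, σ = 53.8407
z = (26 - 96.5714)/53.8407 = -1.3107

-1.3107


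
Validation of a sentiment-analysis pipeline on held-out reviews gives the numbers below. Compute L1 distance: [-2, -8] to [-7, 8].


d = |-2+ 7| + |-8-8|
  = 5 + 16
  = 21

21


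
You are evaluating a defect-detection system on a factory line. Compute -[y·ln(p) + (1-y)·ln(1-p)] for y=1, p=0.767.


BCE = -[y·ln(p) + (1-y)·ln(1-p)]
= -1·ln(0.767) - 0
= -ln(0.767) = 0.2653

0.2653


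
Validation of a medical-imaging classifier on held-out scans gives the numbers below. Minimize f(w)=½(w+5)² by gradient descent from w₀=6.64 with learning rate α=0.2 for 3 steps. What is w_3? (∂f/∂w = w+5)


step 1: grad = 6.64+5 = 11.64; w = 6.64 - 0.2·(11.64) = 4.312
step 2: grad = 4.312+5 = 9.312; w = 4.312 - 0.2·(9.312) = 2.4496
step 3: grad = 2.4496+5 = 7.4496; w = 2.4496 - 0.2·(7.4496) = 0.95968

0.95968


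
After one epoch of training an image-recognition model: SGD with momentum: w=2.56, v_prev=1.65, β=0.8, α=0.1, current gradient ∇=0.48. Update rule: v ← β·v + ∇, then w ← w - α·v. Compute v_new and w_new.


v_new = 0.8·1.65 + 0.48 = 1.32 + 0.48 = 1.8
w_new = 2.56 - 0.1·1.8 = 2.56 - 0.18 = 2.38

v_new=1.8, w_new=2.38


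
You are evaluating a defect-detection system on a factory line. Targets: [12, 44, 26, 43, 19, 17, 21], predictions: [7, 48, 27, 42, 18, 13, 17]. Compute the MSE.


Squared errors: (12-7)²=25, (44-48)²=16, (26-27)²=1, (43-42)²=1, (19-18)²=1, (17-13)²=16, (21-17)²=16
Sum = 76
MSE = 76/7 = 76/7

76/7


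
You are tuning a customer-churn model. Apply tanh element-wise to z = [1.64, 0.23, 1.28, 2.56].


tanh(1.64) = 0.9275
tanh(0.23) = 0.226
tanh(1.28) = 0.8565
tanh(2.56) = 0.9881
result = [0.9275, 0.226, 0.8565, 0.9881]

[0.9275, 0.226, 0.8565, 0.9881]


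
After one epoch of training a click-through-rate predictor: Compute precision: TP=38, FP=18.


Precision = TP/(TP+FP)
= 38/(38+18)
= 38/56 = 67.86%

67.86%


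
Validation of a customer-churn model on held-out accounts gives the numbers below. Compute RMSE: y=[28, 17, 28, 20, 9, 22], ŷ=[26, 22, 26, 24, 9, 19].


MSE = 58/6 = 9.6667
RMSE = √(58/6) = 3.1091

3.1091


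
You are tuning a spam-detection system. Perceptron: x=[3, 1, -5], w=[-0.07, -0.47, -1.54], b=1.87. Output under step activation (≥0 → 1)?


z = (3)·(-0.07) + (1)·(-0.47) + (-5)·(-1.54) + 1.87
  = 8.89
step(z) = 1 (z≥0)

1


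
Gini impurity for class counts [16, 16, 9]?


Probabilities: [16/41, 16/41, 9/41] ≈ [0.3902, 0.3902, 0.2195]
Σpᵢ² = (256 + 256 + 81)/41² = 593/1681
Gini = 1 - Σpᵢ² = 1 - 593/1681 = 0.6472

0.6472


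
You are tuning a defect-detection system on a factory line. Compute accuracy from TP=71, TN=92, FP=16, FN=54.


Accuracy = (TP+TN)/(TP+TN+FP+FN)
= (71+92)/(233)
= 163/233 = 69.96%

69.96%


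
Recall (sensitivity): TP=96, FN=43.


Recall = TP/(TP+FN)
= 96/(96+43)
= 96/139 = 69.06%

69.06%


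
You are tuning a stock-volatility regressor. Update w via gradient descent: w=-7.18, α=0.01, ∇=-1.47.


w_new = w - α·∇
= -7.18 - 0.01·-1.47
= -7.18 + 0.0147
= -7.1653

-7.1653


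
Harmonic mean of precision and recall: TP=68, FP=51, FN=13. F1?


Precision = 68/119 = 0.5714
Recall = 68/81 = 0.8395
F1 = 2·P·R/(P+R) = 2·TP/(2·TP+FP+FN) = 136/(136+51+13) = 136/200 = 0.68

0.68


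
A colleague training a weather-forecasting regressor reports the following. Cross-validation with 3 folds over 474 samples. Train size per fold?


Fold size = 474/3 = 158
Training per fold = 474 - 158 = 316

316


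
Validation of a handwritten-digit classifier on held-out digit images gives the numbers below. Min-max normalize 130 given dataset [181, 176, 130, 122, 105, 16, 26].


min=16, max=181
(130-16)/(181-16) = 114/165 = 0.6909

0.6909


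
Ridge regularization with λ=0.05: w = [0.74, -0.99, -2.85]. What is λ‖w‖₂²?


‖w‖₂² = (0.74)² + (-0.99)² + (-2.85)²
     = 0.5476 + 0.9801 + 8.1225
     = 9.6502
λ·‖w‖₂² = 0.05·9.6502 = 0.48251

0.48251


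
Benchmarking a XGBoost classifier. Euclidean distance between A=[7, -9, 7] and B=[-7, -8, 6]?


d = √((7+ 7)² + (-9+ 8)² + (7-6)²)
  = √(196 + 1 + 1)
  = √198 = 14.0712

14.0712


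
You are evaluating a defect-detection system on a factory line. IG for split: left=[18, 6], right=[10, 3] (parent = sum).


Parent = [28, 9], H_parent = 0.8004
H_left = 0.8113 (n=24), H_right = 0.7793 (n=13)
H_children = (24/37)·0.8113 + (13/37)·0.7793 = 0.8001
IG = 0.8004 - 0.8001 = 0.0003

0.0003


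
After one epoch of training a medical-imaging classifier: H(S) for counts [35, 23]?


Probabilities: [35/58, 23/58] ≈ [0.6034, 0.3966]
H = -((35/58)·log₂(35/58) + (23/58)·log₂(23/58))
  = 0.9689 bits

0.9689 bits


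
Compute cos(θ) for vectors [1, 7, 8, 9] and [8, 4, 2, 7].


A·B = 1·8 + 7·4 + 8·2 + 9·7 = 115
‖A‖ = √195 = 13.9642, ‖B‖ = √133 = 11.5326
cos = 115/(√195·√133) = 115/√25935 = 0.7141

0.7141


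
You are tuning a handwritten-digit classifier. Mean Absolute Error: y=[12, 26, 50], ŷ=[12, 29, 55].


Absolute errors: |12-12|=0, |26-29|=3, |50-55|=5
Sum = 8
MAE = 8/3 = 8/3

8/3


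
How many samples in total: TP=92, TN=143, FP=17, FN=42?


Total = TP + TN + FP + FN
= 92 + 143 + 17 + 42
= 294
(Predicted positive: 109, predicted negative: 185)

294


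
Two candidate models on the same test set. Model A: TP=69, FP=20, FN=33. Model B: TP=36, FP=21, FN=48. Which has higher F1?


Model A: P=69/89=0.7753, R=69/102=0.6765, F1=2PR/(P+R)=2TP/(2TP+FP+FN)=138/191=0.7225
Model B: P=36/57=0.6316, R=36/84=0.4286, F1=2PR/(P+R)=2TP/(2TP+FP+FN)=72/141=0.5106
0.7225 > 0.5106 → Model A

Model A


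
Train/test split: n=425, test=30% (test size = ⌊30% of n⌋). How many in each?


Test = ⌊425·30/100⌋ = 127
Train = 425 - 127 = 298

Train: 298, Test: 127


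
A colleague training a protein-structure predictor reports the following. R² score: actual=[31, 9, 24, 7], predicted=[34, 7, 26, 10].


ȳ = 17.75
SS_res = Σ(y-ŷ)² = 26
SS_tot = Σ(y-ȳ)² = 406.75
R² = 1 - SS_res/SS_tot = 1 - 0.0639 = 0.9361

0.9361


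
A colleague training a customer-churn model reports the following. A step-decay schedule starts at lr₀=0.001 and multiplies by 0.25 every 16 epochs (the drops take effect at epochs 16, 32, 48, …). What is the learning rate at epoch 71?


n_drops = ⌊71/16⌋ = 4
lr = 0.001·0.25^4 = 0.001·0.00390625 = 0.00000390625

0.00000390625


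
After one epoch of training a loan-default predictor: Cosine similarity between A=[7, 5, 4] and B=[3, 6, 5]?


A·B = 7·3 + 5·6 + 4·5 = 71
‖A‖ = √90 = 9.4868, ‖B‖ = √70 = 8.3666
cos = 71/(√90·√70) = 71/√6300 = 0.8945

0.8945


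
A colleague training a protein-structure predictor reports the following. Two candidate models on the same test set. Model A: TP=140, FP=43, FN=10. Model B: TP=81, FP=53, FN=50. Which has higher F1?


Model A: P=140/183=0.765, R=140/150=0.9333, F1=2PR/(P+R)=2TP/(2TP+FP+FN)=280/333=0.8408
Model B: P=81/134=0.6045, R=81/131=0.6183, F1=2PR/(P+R)=2TP/(2TP+FP+FN)=162/265=0.6113
0.8408 > 0.6113 → Model A

Model A


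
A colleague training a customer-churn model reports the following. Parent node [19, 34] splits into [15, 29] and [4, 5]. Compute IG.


Parent = [19, 34], H_parent = 0.9414
H_left = 0.9257 (n=44), H_right = 0.9911 (n=9)
H_children = (44/53)·0.9257 + (9/53)·0.9911 = 0.9368
IG = 0.9414 - 0.9368 = 0.0046

0.0046


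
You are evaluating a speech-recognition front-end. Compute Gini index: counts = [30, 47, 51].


Probabilities: [30/128, 47/128, 51/128] ≈ [0.2344, 0.3672, 0.3984]
Σpᵢ² = (900 + 2209 + 2601)/128² = 5710/16384
Gini = 1 - Σpᵢ² = 1 - 5710/16384 = 0.6515

0.6515


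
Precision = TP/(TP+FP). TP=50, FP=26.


Precision = TP/(TP+FP)
= 50/(50+26)
= 50/76 = 65.79%

65.79%


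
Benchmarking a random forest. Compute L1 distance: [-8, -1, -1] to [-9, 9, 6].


d = |-8+ 9| + |-1-9| + |-1-6|
  = 1 + 10 + 7
  = 18

18


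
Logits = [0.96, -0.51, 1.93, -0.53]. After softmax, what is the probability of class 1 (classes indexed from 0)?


Exponentials: e^0.96=2.6117, e^-0.51=0.6005, e^1.93=6.8895, e^-0.53=0.5886
Sum = 10.6903
Softmax = [0.2443, 0.0562, 0.6445, 0.0551]
p[1] = 0.6005/10.6903 = 0.0562

0.0562


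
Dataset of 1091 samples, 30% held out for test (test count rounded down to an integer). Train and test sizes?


Test = ⌊1091·30/100⌋ = 327
Train = 1091 - 327 = 764

Train: 764, Test: 327


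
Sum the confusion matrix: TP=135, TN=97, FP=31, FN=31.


Total = TP + TN + FP + FN
= 135 + 97 + 31 + 31
= 294
(Predicted positive: 166, predicted negative: 128)

294


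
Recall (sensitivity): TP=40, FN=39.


Recall = TP/(TP+FN)
= 40/(40+39)
= 40/79 = 50.63%

50.63%


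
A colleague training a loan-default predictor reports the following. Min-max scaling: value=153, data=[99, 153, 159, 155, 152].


min=99, max=159
(153-99)/(159-99) = 54/60 = 0.9

0.9


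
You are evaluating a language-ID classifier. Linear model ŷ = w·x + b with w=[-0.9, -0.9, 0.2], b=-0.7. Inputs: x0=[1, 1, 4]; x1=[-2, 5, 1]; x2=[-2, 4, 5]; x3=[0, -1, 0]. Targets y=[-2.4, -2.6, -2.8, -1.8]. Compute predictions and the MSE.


ŷ0 = (-0.9)·(1) + (-0.9)·(1) + (0.2)·(4) - 0.7 = -1.7
ŷ1 = (-0.9)·(-2) + (-0.9)·(5) + (0.2)·(1) - 0.7 = -3.2
ŷ2 = (-0.9)·(-2) + (-0.9)·(4) + (0.2)·(5) - 0.7 = -1.5
ŷ3 = (-0.9)·(0) + (-0.9)·(-1) + (0.2)·(0) - 0.7 = 0.2
errors² = [0.49, 0.36, 1.69, 4.0]
MSE = 6.5400/4 = 1.635

1.635


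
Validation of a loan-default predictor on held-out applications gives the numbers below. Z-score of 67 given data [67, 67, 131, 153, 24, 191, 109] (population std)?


μ = 106, σ = 53.23
z = (67 - 106)/53.23 = -0.7327

-0.7327


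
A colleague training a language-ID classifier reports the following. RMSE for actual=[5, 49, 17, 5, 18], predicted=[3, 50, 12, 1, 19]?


MSE = 47/5 = 9.4
RMSE = √(47/5) = 3.0659

3.0659


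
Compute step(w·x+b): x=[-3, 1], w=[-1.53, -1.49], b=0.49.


z = (-3)·(-1.53) + (1)·(-1.49) + 0.49
  = 3.59
step(z) = 1 (z≥0)

1


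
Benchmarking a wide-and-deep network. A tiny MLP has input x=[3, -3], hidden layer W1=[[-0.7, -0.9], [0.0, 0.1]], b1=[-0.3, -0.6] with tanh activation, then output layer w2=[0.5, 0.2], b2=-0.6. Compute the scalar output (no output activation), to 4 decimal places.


z1[0] = (-0.7)·(3) + (-0.9)·(-3) - 0.3 = 0.3
z1[1] = (0.0)·(3) + (0.1)·(-3) - 0.6 = -0.9
h = tanh(z1) = [0.2913, -0.7163]
output = (0.5)·(0.2913) + (0.2)·(-0.7163) - 0.6 = -0.5976

-0.5976


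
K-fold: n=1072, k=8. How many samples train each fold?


Fold size = 1072/8 = 134
Training per fold = 1072 - 134 = 938

938


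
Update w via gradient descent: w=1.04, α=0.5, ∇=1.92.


w_new = w - α·∇
= 1.04 - 0.5·1.92
= 1.04 - 0.96
= 0.08

0.08


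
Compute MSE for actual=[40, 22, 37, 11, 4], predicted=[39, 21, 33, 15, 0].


Squared errors: (40-39)²=1, (22-21)²=1, (37-33)²=16, (11-15)²=16, (4-0)²=16
Sum = 50
MSE = 50/5 = 10

10


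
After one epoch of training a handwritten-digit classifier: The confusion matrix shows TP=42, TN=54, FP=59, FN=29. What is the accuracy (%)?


Accuracy = (TP+TN)/(TP+TN+FP+FN)
= (42+54)/(184)
= 96/184 = 52.17%

52.17%


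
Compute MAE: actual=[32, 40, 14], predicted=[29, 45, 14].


Absolute errors: |32-29|=3, |40-45|=5, |14-14|=0
Sum = 8
MAE = 8/3 = 8/3

8/3


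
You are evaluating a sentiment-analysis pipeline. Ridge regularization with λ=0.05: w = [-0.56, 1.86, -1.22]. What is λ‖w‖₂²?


‖w‖₂² = (-0.56)² + (1.86)² + (-1.22)²
     = 0.3136 + 3.4596 + 1.4884
     = 5.2616
λ·‖w‖₂² = 0.05·5.2616 = 0.26308

0.26308


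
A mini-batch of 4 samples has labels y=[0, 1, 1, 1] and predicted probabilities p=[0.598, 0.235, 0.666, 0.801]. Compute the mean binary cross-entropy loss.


L[0] = -ln(1-0.598) = -ln(0.402) = 0.9113
L[1] = -ln(0.235) = 1.4482
L[2] = -ln(0.666) = 0.4065
L[3] = -ln(0.801) = 0.2219
mean = (0.9113 + 1.4482 + 0.4065 + 0.2219)/4 = 0.747

0.747


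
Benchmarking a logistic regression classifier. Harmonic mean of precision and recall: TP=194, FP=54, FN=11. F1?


Precision = 194/248 = 0.7823
Recall = 194/205 = 0.9463
F1 = 2·P·R/(P+R) = 2·TP/(2·TP+FP+FN) = 388/(388+54+11) = 388/453 = 0.8565

0.8565


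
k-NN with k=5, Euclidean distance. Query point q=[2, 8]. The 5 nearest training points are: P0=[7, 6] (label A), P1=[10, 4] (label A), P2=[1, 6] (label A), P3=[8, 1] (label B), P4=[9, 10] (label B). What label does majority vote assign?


d(q,P0) = 5.3852  (label A)
d(q,P1) = 8.9443  (label A)
d(q,P2) = 2.2361  (label A)
d(q,P3) = 9.2195  (label B)
d(q,P4) = 7.2801  (label B)
Votes: A=3, B=2
Majority → A

A


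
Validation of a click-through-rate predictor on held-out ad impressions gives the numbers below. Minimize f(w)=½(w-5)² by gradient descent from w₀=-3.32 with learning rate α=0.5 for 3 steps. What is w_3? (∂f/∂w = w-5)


step 1: grad = -3.32-5 = -8.32; w = -3.32 - 0.5·(-8.32) = 0.84
step 2: grad = 0.84-5 = -4.16; w = 0.84 - 0.5·(-4.16) = 2.92
step 3: grad = 2.92-5 = -2.08; w = 2.92 - 0.5·(-2.08) = 3.96

3.96


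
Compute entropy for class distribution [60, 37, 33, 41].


Probabilities: [60/171, 37/171, 33/171, 41/171] ≈ [0.3509, 0.2164, 0.193, 0.2398]
H = -((60/171)·log₂(60/171) + (37/171)·log₂(37/171) + (33/171)·log₂(33/171) + (41/171)·log₂(41/171))
  = 1.96 bits

1.96 bits


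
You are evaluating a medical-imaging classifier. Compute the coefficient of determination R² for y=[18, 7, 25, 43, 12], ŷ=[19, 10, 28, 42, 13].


ȳ = 21
SS_res = Σ(y-ŷ)² = 21
SS_tot = Σ(y-ȳ)² = 786
R² = 1 - SS_res/SS_tot = 1 - 0.0267 = 0.9733

0.9733


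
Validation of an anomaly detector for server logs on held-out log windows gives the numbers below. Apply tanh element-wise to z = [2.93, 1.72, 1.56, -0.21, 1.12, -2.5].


tanh(2.93) = 0.9943
tanh(1.72) = 0.9379
tanh(1.56) = 0.9154
tanh(-0.21) = -0.207
tanh(1.12) = 0.8076
tanh(-2.5) = -0.9866
result = [0.9943, 0.9379, 0.9154, -0.207, 0.8076, -0.9866]

[0.9943, 0.9379, 0.9154, -0.207, 0.8076, -0.9866]


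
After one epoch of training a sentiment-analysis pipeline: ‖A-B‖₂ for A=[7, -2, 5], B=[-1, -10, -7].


d = √((7+ 1)² + (-2+ 10)² + (5+ 7)²)
  = √(64 + 64 + 144)
  = √272 = 16.4924

16.4924


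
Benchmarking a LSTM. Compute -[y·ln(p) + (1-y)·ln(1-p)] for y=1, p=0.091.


BCE = -[y·ln(p) + (1-y)·ln(1-p)]
= -1·ln(0.091) - 0
= -ln(0.091) = 2.3969

2.3969


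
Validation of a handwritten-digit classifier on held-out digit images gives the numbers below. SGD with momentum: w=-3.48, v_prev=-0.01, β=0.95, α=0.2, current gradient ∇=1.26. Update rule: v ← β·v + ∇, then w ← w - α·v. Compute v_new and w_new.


v_new = 0.95·-0.01 + 1.26 = -0.0095 + 1.26 = 1.2505
w_new = -3.48 - 0.2·1.2505 = -3.48 - 0.2501 = -3.7301

v_new=1.2505, w_new=-3.7301


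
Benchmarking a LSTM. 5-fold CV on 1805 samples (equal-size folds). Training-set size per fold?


Fold size = 1805/5 = 361
Training per fold = 1805 - 361 = 1444

1444


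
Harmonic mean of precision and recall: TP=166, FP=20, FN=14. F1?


Precision = 166/186 = 0.8925
Recall = 166/180 = 0.9222
F1 = 2·P·R/(P+R) = 2·TP/(2·TP+FP+FN) = 332/(332+20+14) = 332/366 = 0.9071

0.9071


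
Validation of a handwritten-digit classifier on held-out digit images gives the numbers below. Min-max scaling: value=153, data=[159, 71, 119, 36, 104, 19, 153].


min=19, max=159
(153-19)/(159-19) = 134/140 = 0.9571

0.9571
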